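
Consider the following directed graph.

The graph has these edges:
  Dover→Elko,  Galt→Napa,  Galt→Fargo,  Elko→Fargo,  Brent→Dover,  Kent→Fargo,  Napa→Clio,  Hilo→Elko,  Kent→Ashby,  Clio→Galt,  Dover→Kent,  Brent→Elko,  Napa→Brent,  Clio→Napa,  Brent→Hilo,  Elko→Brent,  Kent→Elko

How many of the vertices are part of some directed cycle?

8

A vertex is on a directed cycle iff it belongs to a strongly connected component of size ≥ 2 (or has a self-loop).
The vertices on cycles are {Clio, Elko, Galt, Hilo, Kent, Napa, Brent, Dover} — 8 in total.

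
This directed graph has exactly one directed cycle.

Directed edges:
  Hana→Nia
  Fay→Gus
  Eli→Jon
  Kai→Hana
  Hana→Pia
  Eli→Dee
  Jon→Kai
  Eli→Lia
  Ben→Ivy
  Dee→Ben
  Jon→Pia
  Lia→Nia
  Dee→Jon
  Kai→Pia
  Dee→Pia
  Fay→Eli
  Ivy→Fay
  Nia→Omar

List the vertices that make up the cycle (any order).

DFS with gray/black marking from Fay:
Fay gray
  Eli gray
    Lia gray
      Nia gray
        Omar gray
        Omar black
      Nia black
    Lia black
    Jon gray
      Pia gray
      Pia black
      Kai gray
        Kai→Pia: Pia black — skip
        Hana gray
          Hana→Nia: Nia black — skip
          Hana→Pia: Pia black — skip
        Hana black
      Kai black
    Jon black
    Dee gray
      Ben gray
        Ivy gray
          Ivy→Fay: Fay is gray → back edge
Back edge closes the cycle Fay → Eli → Dee → Ben → Ivy → Fay; its vertices are {Ben, Dee, Eli, Fay, Ivy}.

Ben, Dee, Eli, Fay, Ivy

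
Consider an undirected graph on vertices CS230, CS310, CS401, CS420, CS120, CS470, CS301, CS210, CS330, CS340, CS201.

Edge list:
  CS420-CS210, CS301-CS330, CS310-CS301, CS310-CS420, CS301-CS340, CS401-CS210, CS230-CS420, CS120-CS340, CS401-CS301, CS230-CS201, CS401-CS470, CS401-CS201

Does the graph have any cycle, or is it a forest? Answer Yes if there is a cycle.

Yes

DFS, tracking each vertex's parent; an edge to a visited non-parent vertex closes a cycle.
Start from CS210:
visit CS210 (parent –)
  visit CS401 (parent CS210)
    visit CS201 (parent CS401)
      visit CS230 (parent CS201)
        CS230–CS201: parent, skip
        visit CS420 (parent CS230)
          CS420–CS210: CS210 visited and ≠ parent → cycle
Cycle: CS210 – CS401 – CS201 – CS230 – CS420 – CS210.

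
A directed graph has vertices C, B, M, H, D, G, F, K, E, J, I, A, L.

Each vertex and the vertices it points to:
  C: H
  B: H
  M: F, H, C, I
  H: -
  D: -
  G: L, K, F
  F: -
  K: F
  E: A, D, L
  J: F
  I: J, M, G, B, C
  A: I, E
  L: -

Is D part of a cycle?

D lies on a cycle iff there is a path from D back to itself.
Exploring from D, it never reaches itself; equivalently, its strongly connected component is a singleton.

No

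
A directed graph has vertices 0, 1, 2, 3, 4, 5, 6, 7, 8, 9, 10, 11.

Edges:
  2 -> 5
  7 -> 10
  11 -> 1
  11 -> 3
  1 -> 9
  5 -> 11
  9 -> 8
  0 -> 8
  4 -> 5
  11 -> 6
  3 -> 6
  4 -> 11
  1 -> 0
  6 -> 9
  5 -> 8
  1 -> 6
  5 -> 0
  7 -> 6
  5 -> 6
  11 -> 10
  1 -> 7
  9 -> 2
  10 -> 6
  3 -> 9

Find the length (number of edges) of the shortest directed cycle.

For each vertex v, BFS finds the shortest path from v back to v.
The shortest such closed walk is 5 → 6 → 9 → 2 → 5, length 4.

4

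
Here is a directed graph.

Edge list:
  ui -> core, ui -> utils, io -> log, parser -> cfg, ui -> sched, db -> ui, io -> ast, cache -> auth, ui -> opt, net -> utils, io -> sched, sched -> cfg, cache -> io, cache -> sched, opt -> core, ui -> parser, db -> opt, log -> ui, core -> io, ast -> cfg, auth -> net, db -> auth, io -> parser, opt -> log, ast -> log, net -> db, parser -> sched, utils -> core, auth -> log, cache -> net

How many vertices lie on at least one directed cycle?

A vertex is on a directed cycle iff it belongs to a strongly connected component of size ≥ 2 (or has a self-loop).
The vertices on cycles are {db, io, ui, ast, log, net, opt, auth, core, utils} — 10 in total.

10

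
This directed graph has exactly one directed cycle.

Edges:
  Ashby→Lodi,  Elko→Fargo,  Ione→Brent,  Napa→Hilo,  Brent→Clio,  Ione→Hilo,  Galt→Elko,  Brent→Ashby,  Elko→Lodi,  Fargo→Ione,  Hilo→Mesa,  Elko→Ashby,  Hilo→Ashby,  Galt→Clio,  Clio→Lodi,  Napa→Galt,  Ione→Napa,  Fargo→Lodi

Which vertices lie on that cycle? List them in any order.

DFS with gray/black marking from Ione:
Ione gray
  Brent gray
    Ashby gray
      Lodi gray
      Lodi black
    Ashby black
    Clio gray
      Clio→Lodi: Lodi black — skip
    Clio black
  Brent black
  Napa gray
    Hilo gray
      Mesa gray
      Mesa black
      Hilo→Ashby: Ashby black — skip
    Hilo black
    Galt gray
      Elko gray
        Elko→Ashby: Ashby black — skip
        Elko→Lodi: Lodi black — skip
        Fargo gray
          Fargo→Lodi: Lodi black — skip
          Fargo→Ione: Ione is gray → back edge
Back edge closes the cycle Ione → Napa → Galt → Elko → Fargo → Ione; its vertices are {Elko, Galt, Ione, Napa, Fargo}.

Elko, Galt, Ione, Napa, Fargo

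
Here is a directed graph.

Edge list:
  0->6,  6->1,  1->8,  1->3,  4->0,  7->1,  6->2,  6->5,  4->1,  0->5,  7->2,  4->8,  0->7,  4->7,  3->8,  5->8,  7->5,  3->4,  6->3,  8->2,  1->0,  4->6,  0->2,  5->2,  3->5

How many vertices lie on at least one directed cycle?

6

A vertex is on a directed cycle iff it belongs to a strongly connected component of size ≥ 2 (or has a self-loop).
The vertices on cycles are {0, 1, 3, 4, 6, 7} — 6 in total.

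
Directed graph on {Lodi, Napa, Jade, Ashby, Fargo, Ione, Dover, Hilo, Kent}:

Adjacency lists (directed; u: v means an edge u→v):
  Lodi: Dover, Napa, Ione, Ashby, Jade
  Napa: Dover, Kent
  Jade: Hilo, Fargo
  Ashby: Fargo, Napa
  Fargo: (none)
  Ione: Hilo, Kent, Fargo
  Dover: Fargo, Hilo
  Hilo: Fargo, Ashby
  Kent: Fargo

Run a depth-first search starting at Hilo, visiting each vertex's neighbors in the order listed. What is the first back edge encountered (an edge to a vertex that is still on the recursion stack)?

Dover→Hilo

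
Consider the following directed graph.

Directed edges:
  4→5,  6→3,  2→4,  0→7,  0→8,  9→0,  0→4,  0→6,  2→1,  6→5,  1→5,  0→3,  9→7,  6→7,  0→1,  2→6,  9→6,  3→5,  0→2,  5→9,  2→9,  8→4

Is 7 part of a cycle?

7 lies on a cycle iff there is a path from 7 back to itself.
Exploring from 7, it never reaches itself; equivalently, its strongly connected component is a singleton.

No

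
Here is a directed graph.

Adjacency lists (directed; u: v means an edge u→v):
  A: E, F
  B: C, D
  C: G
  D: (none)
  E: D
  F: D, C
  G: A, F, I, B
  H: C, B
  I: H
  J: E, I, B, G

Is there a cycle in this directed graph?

Yes

DFS with white/gray/black marking, starting from H:
H gray
  C gray
    G gray
      A gray
        E gray
          D gray
          D black
        E black
        F gray
          F→D: D black — skip
          F→C: C is gray → back edge
Back edge found, so a cycle exists: C → G → A → F → C.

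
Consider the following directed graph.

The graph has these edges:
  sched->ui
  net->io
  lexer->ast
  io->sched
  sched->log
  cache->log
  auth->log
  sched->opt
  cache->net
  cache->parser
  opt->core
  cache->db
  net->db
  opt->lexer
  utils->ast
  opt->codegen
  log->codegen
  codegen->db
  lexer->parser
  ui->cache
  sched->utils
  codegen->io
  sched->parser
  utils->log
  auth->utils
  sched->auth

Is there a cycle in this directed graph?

Yes

DFS with white/gray/black marking, starting from log:
log gray
  codegen gray
    io gray
      sched gray
        auth gray
          auth→log: log is gray → back edge
Back edge found, so a cycle exists: log → codegen → io → sched → auth → log.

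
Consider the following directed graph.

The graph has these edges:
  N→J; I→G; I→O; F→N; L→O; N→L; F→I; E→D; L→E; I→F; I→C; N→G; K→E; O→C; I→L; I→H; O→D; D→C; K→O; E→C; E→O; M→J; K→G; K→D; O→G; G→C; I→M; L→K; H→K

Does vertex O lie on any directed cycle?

No

O lies on a cycle iff there is a path from O back to itself.
Exploring from O, it never reaches itself; equivalently, its strongly connected component is a singleton.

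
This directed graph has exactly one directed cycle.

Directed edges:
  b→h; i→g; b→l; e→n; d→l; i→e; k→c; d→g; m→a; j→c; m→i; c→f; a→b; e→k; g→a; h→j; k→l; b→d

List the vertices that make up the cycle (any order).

a, b, d, g

DFS with gray/black marking from a:
a gray
  b gray
    d gray
      g gray
        g→a: a is gray → back edge
Back edge closes the cycle a → b → d → g → a; its vertices are {a, b, d, g}.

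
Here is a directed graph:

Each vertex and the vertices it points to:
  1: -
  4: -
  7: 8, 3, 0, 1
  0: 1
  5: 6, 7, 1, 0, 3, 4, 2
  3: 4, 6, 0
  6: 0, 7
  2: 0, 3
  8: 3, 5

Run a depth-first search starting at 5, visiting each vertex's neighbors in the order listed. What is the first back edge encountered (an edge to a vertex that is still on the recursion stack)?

3→6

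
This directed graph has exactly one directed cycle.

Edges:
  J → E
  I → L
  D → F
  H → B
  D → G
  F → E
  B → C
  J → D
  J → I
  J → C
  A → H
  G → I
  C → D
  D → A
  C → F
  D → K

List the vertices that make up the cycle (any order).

DFS with gray/black marking from D:
D gray
  F gray
    E gray
    E black
  F black
  K gray
  K black
  G gray
    I gray
      L gray
      L black
    I black
  G black
  A gray
    H gray
      B gray
        C gray
          C→D: D is gray → back edge
Back edge closes the cycle D → A → H → B → C → D; its vertices are {A, B, C, D, H}.

A, B, C, D, H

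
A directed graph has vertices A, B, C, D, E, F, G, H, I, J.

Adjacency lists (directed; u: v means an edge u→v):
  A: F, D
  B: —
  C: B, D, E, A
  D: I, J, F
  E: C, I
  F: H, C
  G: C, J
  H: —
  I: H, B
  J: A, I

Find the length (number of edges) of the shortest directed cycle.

2

For each vertex v, BFS finds the shortest path from v back to v.
The shortest such closed walk is C → E → C, length 2.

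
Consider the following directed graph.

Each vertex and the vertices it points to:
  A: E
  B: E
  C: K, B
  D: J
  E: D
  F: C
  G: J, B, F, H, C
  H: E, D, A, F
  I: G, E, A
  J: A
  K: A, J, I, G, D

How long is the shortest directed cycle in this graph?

For each vertex v, BFS finds the shortest path from v back to v.
The shortest such closed walk is K → G → C → K, length 3.

3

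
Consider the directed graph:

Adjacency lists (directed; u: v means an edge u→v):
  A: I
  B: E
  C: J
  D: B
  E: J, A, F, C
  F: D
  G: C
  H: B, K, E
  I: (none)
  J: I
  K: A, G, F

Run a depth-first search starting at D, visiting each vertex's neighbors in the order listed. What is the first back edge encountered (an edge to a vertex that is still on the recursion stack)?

DFS from D (visiting each vertex's neighbors in the order listed); mark gray on enter, black on exit:
D gray
  B gray
    E gray
      J gray
        I gray
        I black
      J black
      A gray
        A→I: I black — skip
      A black
      F gray
        F→D: D is gray → back edge
First back edge: F → D.

F→D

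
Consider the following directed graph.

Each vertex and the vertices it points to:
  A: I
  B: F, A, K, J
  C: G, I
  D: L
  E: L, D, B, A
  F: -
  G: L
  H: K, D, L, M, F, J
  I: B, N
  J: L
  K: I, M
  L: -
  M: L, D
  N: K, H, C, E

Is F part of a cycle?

F lies on a cycle iff there is a path from F back to itself.
Exploring from F, it never reaches itself; equivalently, its strongly connected component is a singleton.

No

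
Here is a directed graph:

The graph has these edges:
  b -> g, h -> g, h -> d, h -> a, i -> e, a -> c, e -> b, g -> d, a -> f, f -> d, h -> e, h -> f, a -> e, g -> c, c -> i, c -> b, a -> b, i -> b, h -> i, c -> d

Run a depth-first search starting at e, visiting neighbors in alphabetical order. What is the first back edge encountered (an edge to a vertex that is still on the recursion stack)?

c→b

DFS from e (visiting neighbors in alphabetical order); mark gray on enter, black on exit:
e gray
  b gray
    g gray
      c gray
        c→b: b is gray → back edge
First back edge: c → b.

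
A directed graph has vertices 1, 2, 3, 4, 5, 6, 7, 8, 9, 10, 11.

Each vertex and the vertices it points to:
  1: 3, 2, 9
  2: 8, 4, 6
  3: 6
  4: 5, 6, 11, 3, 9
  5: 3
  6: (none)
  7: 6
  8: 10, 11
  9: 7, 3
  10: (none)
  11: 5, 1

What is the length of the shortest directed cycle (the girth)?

4

For each vertex v, BFS finds the shortest path from v back to v.
The shortest such closed walk is 2 → 8 → 11 → 1 → 2, length 4.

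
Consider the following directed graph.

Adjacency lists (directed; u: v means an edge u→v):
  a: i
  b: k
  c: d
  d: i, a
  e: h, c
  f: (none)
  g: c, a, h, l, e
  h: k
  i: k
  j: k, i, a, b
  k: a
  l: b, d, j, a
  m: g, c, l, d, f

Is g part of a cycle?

No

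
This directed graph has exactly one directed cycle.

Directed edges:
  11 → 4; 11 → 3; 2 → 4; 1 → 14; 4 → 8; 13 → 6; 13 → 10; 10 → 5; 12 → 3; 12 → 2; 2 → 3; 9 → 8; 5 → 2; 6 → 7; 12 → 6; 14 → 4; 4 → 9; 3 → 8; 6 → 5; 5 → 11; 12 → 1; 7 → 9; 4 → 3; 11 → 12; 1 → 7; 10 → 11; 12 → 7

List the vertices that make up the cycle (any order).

5, 6, 11, 12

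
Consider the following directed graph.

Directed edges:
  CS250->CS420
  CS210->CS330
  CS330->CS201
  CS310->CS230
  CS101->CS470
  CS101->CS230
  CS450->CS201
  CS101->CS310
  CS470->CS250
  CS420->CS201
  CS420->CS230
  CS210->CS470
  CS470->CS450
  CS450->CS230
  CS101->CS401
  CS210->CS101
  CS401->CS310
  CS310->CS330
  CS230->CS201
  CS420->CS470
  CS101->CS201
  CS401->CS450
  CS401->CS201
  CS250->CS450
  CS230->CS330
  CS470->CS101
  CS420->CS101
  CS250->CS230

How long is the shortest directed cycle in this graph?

2

For each vertex v, BFS finds the shortest path from v back to v.
The shortest such closed walk is CS101 → CS470 → CS101, length 2.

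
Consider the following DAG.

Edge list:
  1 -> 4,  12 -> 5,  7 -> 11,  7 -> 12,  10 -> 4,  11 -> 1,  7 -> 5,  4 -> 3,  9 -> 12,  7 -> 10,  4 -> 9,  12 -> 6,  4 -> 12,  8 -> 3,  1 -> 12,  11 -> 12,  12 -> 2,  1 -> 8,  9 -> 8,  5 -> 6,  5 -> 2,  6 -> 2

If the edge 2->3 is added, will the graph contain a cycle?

No

Adding 2→3 creates a cycle iff 3 can already reach 2.
Explore from 3: no path reaches 2. The graph stays acyclic.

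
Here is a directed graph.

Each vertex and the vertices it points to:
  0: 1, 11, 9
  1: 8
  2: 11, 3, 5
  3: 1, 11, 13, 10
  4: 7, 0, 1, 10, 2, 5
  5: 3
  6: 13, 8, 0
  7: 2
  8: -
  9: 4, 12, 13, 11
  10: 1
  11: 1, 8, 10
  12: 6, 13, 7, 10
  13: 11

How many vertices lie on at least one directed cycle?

5

A vertex is on a directed cycle iff it belongs to a strongly connected component of size ≥ 2 (or has a self-loop).
The vertices on cycles are {0, 4, 6, 9, 12} — 5 in total.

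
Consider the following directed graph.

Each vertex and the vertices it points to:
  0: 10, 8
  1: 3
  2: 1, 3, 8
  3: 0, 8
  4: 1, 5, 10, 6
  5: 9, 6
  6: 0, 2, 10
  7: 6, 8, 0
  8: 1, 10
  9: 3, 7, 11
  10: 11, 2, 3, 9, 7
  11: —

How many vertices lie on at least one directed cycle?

9

A vertex is on a directed cycle iff it belongs to a strongly connected component of size ≥ 2 (or has a self-loop).
The vertices on cycles are {0, 1, 2, 3, 6, 7, 8, 9, 10} — 9 in total.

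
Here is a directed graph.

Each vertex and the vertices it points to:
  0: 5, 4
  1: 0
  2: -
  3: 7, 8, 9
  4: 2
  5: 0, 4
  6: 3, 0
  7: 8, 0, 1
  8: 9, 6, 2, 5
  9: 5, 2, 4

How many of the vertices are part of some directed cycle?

6

A vertex is on a directed cycle iff it belongs to a strongly connected component of size ≥ 2 (or has a self-loop).
The vertices on cycles are {0, 3, 5, 6, 7, 8} — 6 in total.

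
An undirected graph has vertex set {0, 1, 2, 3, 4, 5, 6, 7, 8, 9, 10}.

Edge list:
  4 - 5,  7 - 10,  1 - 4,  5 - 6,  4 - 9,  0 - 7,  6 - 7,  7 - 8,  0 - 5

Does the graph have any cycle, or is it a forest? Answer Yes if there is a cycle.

Yes

DFS, tracking each vertex's parent; an edge to a visited non-parent vertex closes a cycle.
Start from 3:
visit 3 (parent –)
visit 0 (parent –)
  visit 7 (parent 0)
    7–0: parent, skip
    visit 10 (parent 7)
      10–7: parent, skip
    visit 8 (parent 7)
      8–7: parent, skip
    visit 6 (parent 7)
      visit 5 (parent 6)
        5–0: 0 visited and ≠ parent → cycle
Cycle: 0 – 7 – 6 – 5 – 0.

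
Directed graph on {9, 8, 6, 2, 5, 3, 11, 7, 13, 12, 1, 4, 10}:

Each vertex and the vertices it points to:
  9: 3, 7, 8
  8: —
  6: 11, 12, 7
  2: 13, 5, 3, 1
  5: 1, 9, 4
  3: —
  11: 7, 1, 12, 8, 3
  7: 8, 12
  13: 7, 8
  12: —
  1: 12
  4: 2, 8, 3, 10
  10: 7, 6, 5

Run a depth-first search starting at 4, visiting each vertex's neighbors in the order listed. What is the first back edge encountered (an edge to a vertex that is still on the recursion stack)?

DFS from 4 (visiting each vertex's neighbors in the order listed); mark gray on enter, black on exit:
4 gray
  2 gray
    13 gray
      7 gray
        8 gray
        8 black
        12 gray
        12 black
      7 black
      13→8: 8 black — skip
    13 black
    5 gray
      1 gray
        1→12: 12 black — skip
      1 black
      9 gray
        3 gray
        3 black
        9→7: 7 black — skip
        9→8: 8 black — skip
      9 black
      5→4: 4 is gray → back edge
First back edge: 5 → 4.

5→4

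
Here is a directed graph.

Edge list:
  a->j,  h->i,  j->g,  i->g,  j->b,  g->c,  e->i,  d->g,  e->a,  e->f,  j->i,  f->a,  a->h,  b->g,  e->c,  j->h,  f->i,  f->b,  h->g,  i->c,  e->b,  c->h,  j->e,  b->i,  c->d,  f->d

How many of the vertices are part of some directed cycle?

9

A vertex is on a directed cycle iff it belongs to a strongly connected component of size ≥ 2 (or has a self-loop).
The vertices on cycles are {a, c, d, e, f, g, h, i, j} — 9 in total.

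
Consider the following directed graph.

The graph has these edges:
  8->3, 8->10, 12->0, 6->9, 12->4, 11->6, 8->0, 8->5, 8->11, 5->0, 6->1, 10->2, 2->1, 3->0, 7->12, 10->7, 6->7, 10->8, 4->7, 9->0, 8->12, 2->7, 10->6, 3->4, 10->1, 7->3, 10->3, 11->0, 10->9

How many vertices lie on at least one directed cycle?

6

A vertex is on a directed cycle iff it belongs to a strongly connected component of size ≥ 2 (or has a self-loop).
The vertices on cycles are {3, 4, 7, 8, 10, 12} — 6 in total.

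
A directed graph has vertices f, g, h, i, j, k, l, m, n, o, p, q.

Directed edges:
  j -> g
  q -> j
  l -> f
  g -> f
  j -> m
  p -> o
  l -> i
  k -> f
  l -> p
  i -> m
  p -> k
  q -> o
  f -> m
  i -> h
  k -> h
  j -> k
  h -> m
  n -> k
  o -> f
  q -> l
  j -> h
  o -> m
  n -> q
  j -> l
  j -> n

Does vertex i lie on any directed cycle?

No

i lies on a cycle iff there is a path from i back to itself.
Exploring from i, it never reaches itself; equivalently, its strongly connected component is a singleton.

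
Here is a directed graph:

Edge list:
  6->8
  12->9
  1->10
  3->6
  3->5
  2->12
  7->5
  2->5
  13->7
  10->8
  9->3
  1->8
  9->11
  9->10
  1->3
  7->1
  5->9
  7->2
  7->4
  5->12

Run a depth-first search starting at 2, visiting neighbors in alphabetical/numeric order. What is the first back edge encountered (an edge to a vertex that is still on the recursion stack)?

3->5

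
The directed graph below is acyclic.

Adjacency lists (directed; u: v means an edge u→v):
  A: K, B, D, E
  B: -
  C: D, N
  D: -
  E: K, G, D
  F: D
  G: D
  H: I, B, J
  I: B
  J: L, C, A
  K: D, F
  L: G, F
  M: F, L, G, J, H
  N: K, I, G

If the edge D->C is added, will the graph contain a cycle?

Yes

Adding D→C creates a cycle iff C can already reach D.
Path from C: C → D.
So C → … → D → C is a cycle.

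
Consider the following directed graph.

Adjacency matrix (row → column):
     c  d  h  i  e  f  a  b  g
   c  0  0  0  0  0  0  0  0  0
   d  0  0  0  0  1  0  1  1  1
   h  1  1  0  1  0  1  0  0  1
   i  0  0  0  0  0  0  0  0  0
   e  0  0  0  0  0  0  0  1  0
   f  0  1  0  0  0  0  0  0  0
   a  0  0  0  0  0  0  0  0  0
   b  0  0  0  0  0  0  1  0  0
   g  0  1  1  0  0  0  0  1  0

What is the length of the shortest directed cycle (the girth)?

2

For each vertex v, BFS finds the shortest path from v back to v.
The shortest such closed walk is h → g → h, length 2.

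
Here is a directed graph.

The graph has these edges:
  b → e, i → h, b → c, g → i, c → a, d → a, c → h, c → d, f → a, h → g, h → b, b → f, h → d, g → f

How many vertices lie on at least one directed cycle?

5

A vertex is on a directed cycle iff it belongs to a strongly connected component of size ≥ 2 (or has a self-loop).
The vertices on cycles are {b, c, g, h, i} — 5 in total.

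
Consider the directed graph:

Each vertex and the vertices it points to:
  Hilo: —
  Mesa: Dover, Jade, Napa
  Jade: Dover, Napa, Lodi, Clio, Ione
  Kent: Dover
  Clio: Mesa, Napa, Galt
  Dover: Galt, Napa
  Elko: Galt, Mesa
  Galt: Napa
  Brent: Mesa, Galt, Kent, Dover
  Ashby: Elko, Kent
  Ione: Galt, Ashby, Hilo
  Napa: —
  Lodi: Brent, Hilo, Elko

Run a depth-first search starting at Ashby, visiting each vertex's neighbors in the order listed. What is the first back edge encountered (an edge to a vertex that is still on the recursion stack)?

DFS from Ashby (visiting each vertex's neighbors in the order listed); mark gray on enter, black on exit:
Ashby gray
  Elko gray
    Galt gray
      Napa gray
      Napa black
    Galt black
    Mesa gray
      Dover gray
        Dover→Galt: Galt black — skip
        Dover→Napa: Napa black — skip
      Dover black
      Jade gray
        Jade→Dover: Dover black — skip
        Jade→Napa: Napa black — skip
        Lodi gray
          Brent gray
            Brent→Mesa: Mesa is gray → back edge
First back edge: Brent → Mesa.

Brent→Mesa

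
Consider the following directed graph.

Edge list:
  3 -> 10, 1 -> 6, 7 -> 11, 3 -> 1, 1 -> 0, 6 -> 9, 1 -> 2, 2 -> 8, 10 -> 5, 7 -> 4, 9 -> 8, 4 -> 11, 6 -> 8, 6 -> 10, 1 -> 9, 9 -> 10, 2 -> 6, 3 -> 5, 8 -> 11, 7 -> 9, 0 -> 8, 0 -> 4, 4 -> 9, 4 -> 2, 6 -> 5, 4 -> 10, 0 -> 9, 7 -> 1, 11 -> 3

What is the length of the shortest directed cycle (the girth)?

For each vertex v, BFS finds the shortest path from v back to v.
The shortest such closed walk is 1 → 2 → 8 → 11 → 3 → 1, length 5.

5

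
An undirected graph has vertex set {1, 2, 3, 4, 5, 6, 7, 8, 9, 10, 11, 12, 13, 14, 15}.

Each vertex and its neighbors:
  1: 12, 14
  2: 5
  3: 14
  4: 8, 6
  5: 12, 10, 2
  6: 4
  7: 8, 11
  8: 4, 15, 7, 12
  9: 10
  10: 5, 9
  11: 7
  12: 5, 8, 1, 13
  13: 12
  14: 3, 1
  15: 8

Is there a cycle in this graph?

No

DFS, tracking each vertex's parent; an edge to a visited non-parent vertex closes a cycle.
Start from 15:
visit 15 (parent –)
  visit 8 (parent 15)
    visit 4 (parent 8)
      4–8: parent, skip
      visit 6 (parent 4)
        6–4: parent, skip
    8–15: parent, skip
    visit 7 (parent 8)
      7–8: parent, skip
      visit 11 (parent 7)
        11–7: parent, skip
    visit 12 (parent 8)
      visit 5 (parent 12)
        5–12: parent, skip
        visit 10 (parent 5)
          10–5: parent, skip
          visit 9 (parent 10)
            9–10: parent, skip
        visit 2 (parent 5)
          2–5: parent, skip
      12–8: parent, skip
      visit 1 (parent 12)
        1–12: parent, skip
        visit 14 (parent 1)
          visit 3 (parent 14)
            3–14: parent, skip
          14–1: parent, skip
      visit 13 (parent 12)
        13–12: parent, skip
No non-parent visited neighbor found — the graph is a forest.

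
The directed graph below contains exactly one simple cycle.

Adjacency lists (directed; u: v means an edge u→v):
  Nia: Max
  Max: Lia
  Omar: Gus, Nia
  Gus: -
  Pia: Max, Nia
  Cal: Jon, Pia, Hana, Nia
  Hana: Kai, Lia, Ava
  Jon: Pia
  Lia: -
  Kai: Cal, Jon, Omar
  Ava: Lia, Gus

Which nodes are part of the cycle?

Cal, Kai, Hana

DFS with gray/black marking from Kai:
Kai gray
  Cal gray
    Jon gray
      Pia gray
        Max gray
          Lia gray
          Lia black
        Max black
        Nia gray
          Nia→Max: Max black — skip
        Nia black
      Pia black
    Jon black
    Cal→Pia: Pia black — skip
    Hana gray
      Hana→Kai: Kai is gray → back edge
Back edge closes the cycle Kai → Cal → Hana → Kai; its vertices are {Cal, Kai, Hana}.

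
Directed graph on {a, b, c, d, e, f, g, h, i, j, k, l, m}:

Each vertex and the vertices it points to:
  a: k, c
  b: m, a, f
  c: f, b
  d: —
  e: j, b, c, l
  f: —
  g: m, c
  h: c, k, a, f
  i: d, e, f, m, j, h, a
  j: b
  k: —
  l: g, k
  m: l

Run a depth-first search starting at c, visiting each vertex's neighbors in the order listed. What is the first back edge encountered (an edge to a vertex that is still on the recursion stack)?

g->m

DFS from c (visiting each vertex's neighbors in the order listed); mark gray on enter, black on exit:
c gray
  f gray
  f black
  b gray
    m gray
      l gray
        g gray
          g→m: m is gray → back edge
First back edge: g → m.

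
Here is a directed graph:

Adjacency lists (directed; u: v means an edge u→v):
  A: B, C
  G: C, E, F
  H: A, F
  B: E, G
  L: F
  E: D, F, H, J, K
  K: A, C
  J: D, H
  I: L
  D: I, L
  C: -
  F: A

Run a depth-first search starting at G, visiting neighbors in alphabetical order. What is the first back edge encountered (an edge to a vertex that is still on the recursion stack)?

B→E

DFS from G (visiting neighbors in alphabetical order); mark gray on enter, black on exit:
G gray
  C gray
  C black
  E gray
    D gray
      I gray
        L gray
          F gray
            A gray
              B gray
                B→E: E is gray → back edge
First back edge: B → E.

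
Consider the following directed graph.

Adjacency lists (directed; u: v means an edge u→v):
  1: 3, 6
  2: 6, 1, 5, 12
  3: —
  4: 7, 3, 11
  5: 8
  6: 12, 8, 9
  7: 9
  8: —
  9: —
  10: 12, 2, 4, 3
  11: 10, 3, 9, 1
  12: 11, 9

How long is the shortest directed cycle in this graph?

3

For each vertex v, BFS finds the shortest path from v back to v.
The shortest such closed walk is 11 → 10 → 4 → 11, length 3.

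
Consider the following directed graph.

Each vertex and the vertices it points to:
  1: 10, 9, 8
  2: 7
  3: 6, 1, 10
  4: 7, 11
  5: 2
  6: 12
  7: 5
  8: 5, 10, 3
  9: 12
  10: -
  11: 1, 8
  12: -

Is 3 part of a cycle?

Yes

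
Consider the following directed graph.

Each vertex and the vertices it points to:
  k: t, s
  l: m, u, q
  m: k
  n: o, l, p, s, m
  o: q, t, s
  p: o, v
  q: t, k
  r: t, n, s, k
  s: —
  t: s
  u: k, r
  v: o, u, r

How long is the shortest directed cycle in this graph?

4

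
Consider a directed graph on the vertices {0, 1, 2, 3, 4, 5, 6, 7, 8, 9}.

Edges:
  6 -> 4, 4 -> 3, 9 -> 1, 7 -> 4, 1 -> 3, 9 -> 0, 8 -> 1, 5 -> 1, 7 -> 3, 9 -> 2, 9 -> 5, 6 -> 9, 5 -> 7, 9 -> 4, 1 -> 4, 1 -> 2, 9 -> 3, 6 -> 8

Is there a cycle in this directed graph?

No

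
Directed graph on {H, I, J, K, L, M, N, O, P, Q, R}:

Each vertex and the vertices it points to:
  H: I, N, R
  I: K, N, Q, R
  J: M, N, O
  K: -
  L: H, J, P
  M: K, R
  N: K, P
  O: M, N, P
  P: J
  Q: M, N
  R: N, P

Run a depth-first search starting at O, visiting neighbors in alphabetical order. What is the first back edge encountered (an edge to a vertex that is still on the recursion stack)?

DFS from O (visiting neighbors in alphabetical order); mark gray on enter, black on exit:
O gray
  M gray
    K gray
    K black
    R gray
      N gray
        N→K: K black — skip
        P gray
          J gray
            J→M: M is gray → back edge
First back edge: J → M.

J->M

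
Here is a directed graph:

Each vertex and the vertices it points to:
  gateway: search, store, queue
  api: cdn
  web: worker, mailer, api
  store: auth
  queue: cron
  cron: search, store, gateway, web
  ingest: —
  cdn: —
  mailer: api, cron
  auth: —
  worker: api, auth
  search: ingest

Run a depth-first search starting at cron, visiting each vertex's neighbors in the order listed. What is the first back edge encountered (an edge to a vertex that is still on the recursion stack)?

DFS from cron (visiting each vertex's neighbors in the order listed); mark gray on enter, black on exit:
cron gray
  search gray
    ingest gray
    ingest black
  search black
  store gray
    auth gray
    auth black
  store black
  gateway gray
    gateway→search: search black — skip
    gateway→store: store black — skip
    queue gray
      queue→cron: cron is gray → back edge
First back edge: queue → cron.

queue->cron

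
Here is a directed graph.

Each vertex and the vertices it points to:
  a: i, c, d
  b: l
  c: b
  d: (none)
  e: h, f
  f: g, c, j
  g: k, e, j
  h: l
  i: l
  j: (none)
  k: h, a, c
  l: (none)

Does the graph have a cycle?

DFS with white/gray/black marking, starting from a:
a gray
  i gray
    l gray
    l black
  i black
  c gray
    b gray
      b→l: l black — skip
    b black
  c black
  d gray
  d black
a black
e gray
  h gray
    h→l: l black — skip
  h black
  f gray
    g gray
      k gray
        k→h: h black — skip
        k→a: a black — skip
        k→c: c black — skip
      k black
      g→e: e is gray → back edge
Back edge found, so a cycle exists: e → f → g → e.

Yes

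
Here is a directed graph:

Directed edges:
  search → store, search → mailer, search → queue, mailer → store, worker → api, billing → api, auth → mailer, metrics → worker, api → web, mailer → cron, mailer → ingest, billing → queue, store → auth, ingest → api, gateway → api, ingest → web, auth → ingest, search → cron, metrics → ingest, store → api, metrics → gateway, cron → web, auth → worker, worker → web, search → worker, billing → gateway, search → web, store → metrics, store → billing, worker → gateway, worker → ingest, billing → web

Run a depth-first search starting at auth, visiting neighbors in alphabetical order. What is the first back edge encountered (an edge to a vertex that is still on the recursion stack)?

DFS from auth (visiting neighbors in alphabetical order); mark gray on enter, black on exit:
auth gray
  ingest gray
    api gray
      web gray
      web black
    api black
    ingest→web: web black — skip
  ingest black
  mailer gray
    cron gray
      cron→web: web black — skip
    cron black
    mailer→ingest: ingest black — skip
    store gray
      store→api: api black — skip
      store→auth: auth is gray → back edge
First back edge: store → auth.

store->auth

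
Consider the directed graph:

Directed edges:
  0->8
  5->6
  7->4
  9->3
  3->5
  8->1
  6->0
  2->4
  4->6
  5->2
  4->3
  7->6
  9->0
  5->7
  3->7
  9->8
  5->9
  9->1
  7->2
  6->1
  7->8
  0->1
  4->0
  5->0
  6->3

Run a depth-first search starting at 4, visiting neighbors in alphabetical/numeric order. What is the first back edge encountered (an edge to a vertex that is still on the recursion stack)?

DFS from 4 (visiting neighbors in alphabetical/numeric order); mark gray on enter, black on exit:
4 gray
  0 gray
    1 gray
    1 black
    8 gray
      8→1: 1 black — skip
    8 black
  0 black
  3 gray
    5 gray
      5→0: 0 black — skip
      2 gray
        2→4: 4 is gray → back edge
First back edge: 2 → 4.

2->4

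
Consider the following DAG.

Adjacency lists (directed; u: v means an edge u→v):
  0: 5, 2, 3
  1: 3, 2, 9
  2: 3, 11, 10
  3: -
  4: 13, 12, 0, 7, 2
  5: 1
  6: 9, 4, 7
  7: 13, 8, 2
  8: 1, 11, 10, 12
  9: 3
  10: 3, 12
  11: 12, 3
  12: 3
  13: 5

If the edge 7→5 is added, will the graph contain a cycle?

Adding 7→5 creates a cycle iff 5 can already reach 7.
Explore from 5: no path reaches 7. The graph stays acyclic.

No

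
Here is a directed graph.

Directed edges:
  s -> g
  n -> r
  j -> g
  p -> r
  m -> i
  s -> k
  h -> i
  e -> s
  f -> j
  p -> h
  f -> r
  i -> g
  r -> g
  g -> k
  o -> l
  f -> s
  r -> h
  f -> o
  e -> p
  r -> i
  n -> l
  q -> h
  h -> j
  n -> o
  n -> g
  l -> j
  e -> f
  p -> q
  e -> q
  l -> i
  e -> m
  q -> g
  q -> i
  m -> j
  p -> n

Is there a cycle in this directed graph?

No

DFS with white/gray/black marking, starting from s:
s gray
  k gray
  k black
  g gray
    g→k: k black — skip
  g black
s black
e gray
  m gray
    j gray
      j→g: g black — skip
    j black
    i gray
      i→g: g black — skip
    i black
  m black
  e→s: s black — skip
  p gray
    n gray
      o gray
        l gray
          l→i: i black — skip
          l→j: j black — skip
        l black
      o black
      n→g: g black — skip
      r gray
        r→g: g black — skip
        r→i: i black — skip
        h gray
          h→j: j black — skip
          h→i: i black — skip
        h black
      r black
      n→l: l black — skip
    n black
    p→h: h black — skip
    p→r: r black — skip
    q gray
      q→i: i black — skip
      q→g: g black — skip
      q→h: h black — skip
    q black
  p black
  f gray
    f→r: r black — skip
    f→j: j black — skip
    f→o: o black — skip
    f→s: s black — skip
  f black
  e→q: q black — skip
e black
Every edge goes to a white or black vertex — no back edge, so the graph is acyclic.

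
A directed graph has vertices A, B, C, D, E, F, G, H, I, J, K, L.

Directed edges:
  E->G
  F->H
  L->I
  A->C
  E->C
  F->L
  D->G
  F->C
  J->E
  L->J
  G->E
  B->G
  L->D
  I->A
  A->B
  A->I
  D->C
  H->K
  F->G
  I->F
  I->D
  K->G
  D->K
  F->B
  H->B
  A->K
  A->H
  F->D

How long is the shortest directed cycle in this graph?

2

For each vertex v, BFS finds the shortest path from v back to v.
The shortest such closed walk is I → A → I, length 2.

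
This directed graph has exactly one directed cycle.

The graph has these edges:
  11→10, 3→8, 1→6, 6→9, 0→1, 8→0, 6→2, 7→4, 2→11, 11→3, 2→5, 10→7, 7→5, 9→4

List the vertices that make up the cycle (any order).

DFS with gray/black marking from 2:
2 gray
  5 gray
  5 black
  11 gray
    10 gray
      7 gray
        4 gray
        4 black
        7→5: 5 black — skip
      7 black
    10 black
    3 gray
      8 gray
        0 gray
          1 gray
            6 gray
              9 gray
                9→4: 4 black — skip
              9 black
              6→2: 2 is gray → back edge
Back edge closes the cycle 2 → 11 → 3 → 8 → 0 → 1 → 6 → 2; its vertices are {0, 1, 2, 3, 6, 8, 11}.

0, 1, 2, 3, 6, 8, 11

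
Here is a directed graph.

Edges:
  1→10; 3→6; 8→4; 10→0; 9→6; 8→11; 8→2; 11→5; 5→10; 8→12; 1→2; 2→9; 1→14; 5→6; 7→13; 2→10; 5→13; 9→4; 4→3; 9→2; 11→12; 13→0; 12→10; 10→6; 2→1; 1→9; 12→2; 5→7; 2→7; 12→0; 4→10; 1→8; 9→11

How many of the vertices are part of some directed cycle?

A vertex is on a directed cycle iff it belongs to a strongly connected component of size ≥ 2 (or has a self-loop).
The vertices on cycles are {1, 2, 8, 9, 11, 12} — 6 in total.

6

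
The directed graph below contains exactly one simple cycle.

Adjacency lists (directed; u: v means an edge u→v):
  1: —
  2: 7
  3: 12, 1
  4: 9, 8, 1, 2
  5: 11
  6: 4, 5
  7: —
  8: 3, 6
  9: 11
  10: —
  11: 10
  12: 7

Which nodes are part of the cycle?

4, 6, 8

DFS with gray/black marking from 8:
8 gray
  3 gray
    12 gray
      7 gray
      7 black
    12 black
    1 gray
    1 black
  3 black
  6 gray
    4 gray
      9 gray
        11 gray
          10 gray
          10 black
        11 black
      9 black
      4→8: 8 is gray → back edge
Back edge closes the cycle 8 → 6 → 4 → 8; its vertices are {4, 6, 8}.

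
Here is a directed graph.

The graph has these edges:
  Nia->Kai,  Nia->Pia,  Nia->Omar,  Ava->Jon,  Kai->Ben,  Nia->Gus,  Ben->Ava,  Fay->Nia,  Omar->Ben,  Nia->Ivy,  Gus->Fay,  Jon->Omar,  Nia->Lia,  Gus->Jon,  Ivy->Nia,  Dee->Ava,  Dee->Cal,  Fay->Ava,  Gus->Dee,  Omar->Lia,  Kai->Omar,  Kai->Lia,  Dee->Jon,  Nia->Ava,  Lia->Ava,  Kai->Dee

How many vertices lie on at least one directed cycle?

9

A vertex is on a directed cycle iff it belongs to a strongly connected component of size ≥ 2 (or has a self-loop).
The vertices on cycles are {Ava, Ben, Fay, Gus, Ivy, Jon, Lia, Nia, Omar} — 9 in total.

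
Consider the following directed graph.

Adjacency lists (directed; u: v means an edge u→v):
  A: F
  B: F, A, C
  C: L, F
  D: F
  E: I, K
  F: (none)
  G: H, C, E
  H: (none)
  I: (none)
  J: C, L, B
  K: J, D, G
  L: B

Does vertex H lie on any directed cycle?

No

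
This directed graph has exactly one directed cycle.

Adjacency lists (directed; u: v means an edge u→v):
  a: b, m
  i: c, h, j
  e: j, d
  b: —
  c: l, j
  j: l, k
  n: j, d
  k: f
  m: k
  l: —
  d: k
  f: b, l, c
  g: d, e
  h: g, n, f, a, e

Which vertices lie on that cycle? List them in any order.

c, f, j, k

DFS with gray/black marking from f:
f gray
  b gray
  b black
  l gray
  l black
  c gray
    c→l: l black — skip
    j gray
      j→l: l black — skip
      k gray
        k→f: f is gray → back edge
Back edge closes the cycle f → c → j → k → f; its vertices are {c, f, j, k}.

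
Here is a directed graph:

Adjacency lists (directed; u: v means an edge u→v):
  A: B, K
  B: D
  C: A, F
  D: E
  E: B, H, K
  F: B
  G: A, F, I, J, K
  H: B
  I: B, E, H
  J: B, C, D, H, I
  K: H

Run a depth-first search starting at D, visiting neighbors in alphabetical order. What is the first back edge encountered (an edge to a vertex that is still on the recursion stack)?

DFS from D (visiting neighbors in alphabetical order); mark gray on enter, black on exit:
D gray
  E gray
    B gray
      B→D: D is gray → back edge
First back edge: B → D.

B->D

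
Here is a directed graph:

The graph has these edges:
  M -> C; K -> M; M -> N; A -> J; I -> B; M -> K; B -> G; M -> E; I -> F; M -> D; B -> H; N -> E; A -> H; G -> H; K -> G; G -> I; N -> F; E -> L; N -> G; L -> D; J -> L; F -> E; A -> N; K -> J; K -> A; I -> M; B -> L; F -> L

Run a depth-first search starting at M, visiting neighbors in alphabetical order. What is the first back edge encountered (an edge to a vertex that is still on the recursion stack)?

DFS from M (visiting neighbors in alphabetical order); mark gray on enter, black on exit:
M gray
  C gray
  C black
  D gray
  D black
  E gray
    L gray
      L→D: D black — skip
    L black
  E black
  K gray
    A gray
      H gray
      H black
      J gray
        J→L: L black — skip
      J black
      N gray
        N→E: E black — skip
        F gray
          F→E: E black — skip
          F→L: L black — skip
        F black
        G gray
          G→H: H black — skip
          I gray
            B gray
              B→G: G is gray → back edge
First back edge: B → G.

B→G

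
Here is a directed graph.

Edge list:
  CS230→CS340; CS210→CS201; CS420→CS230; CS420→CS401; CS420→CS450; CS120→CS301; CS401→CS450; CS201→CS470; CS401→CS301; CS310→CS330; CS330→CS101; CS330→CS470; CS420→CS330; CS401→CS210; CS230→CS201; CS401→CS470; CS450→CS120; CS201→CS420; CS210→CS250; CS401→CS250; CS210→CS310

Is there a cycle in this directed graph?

DFS with white/gray/black marking, starting from CS470:
CS470 gray
CS470 black
CS450 gray
  CS120 gray
    CS301 gray
    CS301 black
  CS120 black
CS450 black
CS340 gray
CS340 black
CS201 gray
  CS201→CS470: CS470 black — skip
  CS420 gray
    CS330 gray
      CS330→CS470: CS470 black — skip
      CS101 gray
      CS101 black
    CS330 black
    CS230 gray
      CS230→CS340: CS340 black — skip
      CS230→CS201: CS201 is gray → back edge
Back edge found, so a cycle exists: CS201 → CS420 → CS230 → CS201.

Yes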